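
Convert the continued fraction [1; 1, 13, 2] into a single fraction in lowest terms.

56/29

Build up convergents one term at a time:
a_0 = 1: 1/1
a_1 = 1: 2/1
a_2 = 13: 27/14
a_3 = 2: 56/29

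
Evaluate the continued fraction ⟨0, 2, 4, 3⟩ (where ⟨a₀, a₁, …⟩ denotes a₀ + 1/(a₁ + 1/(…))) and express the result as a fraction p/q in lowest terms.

13/29

Collapse the nested fraction from the inside out:
Start with 3.
4 + 1/(3/1) = 4 + 1/3 = 13/3
2 + 1/(13/3) = 2 + 3/13 = 29/13
0 + 1/(29/13) = 0 + 13/29 = 13/29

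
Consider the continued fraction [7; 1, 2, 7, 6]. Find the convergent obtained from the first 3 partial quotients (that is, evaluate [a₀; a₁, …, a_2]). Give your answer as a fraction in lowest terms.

23/3

Start with 2.
1 + 1/(2/1) = 1 + 1/2 = 3/2
7 + 1/(3/2) = 7 + 2/3 = 23/3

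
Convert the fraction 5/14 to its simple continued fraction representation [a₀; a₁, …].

5 ÷ 14 → quotient 0, remainder 5
14 ÷ 5 → quotient 2, remainder 4
5 ÷ 4 → quotient 1, remainder 1
4 ÷ 1 → quotient 4, remainder 0

[0; 2, 1, 4]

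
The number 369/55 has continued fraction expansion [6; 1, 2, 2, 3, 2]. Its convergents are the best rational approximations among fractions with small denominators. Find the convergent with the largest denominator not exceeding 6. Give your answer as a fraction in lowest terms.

a_0 = 6: 6/1  (≤ bound)
a_1 = 1: 7/1  (≤ bound)
a_2 = 2: 20/3  (≤ bound)
a_3 = 2: 47/7  (> 6, stop)

20/3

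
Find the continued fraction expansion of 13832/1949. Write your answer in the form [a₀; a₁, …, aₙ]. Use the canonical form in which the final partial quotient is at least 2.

[7; 10, 3, 4, 1, 11]

13832 ÷ 1949 → quotient 7, remainder 189
1949 ÷ 189 → quotient 10, remainder 59
189 ÷ 59 → quotient 3, remainder 12
59 ÷ 12 → quotient 4, remainder 11
12 ÷ 11 → quotient 1, remainder 1
11 ÷ 1 → quotient 11, remainder 0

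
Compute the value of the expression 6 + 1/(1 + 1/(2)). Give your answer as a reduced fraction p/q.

20/3

Start with 2.
1 + 1/(2/1) = 1 + 1/2 = 3/2
6 + 1/(3/2) = 6 + 2/3 = 20/3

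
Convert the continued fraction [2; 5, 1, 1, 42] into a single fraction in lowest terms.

Start with 42.
1 + 1/(42/1) = 1 + 1/42 = 43/42
1 + 1/(43/42) = 1 + 42/43 = 85/43
5 + 1/(85/43) = 5 + 43/85 = 468/85
2 + 1/(468/85) = 2 + 85/468 = 1021/468

1021/468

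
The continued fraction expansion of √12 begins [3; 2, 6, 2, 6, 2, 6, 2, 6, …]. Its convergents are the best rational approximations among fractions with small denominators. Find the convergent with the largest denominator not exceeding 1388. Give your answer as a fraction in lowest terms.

1351/390

a_0 = 3: 3/1  (≤ bound)
a_1 = 2: 7/2  (≤ bound)
a_2 = 6: 45/13  (≤ bound)
a_3 = 2: 97/28  (≤ bound)
a_4 = 6: 627/181  (≤ bound)
a_5 = 2: 1351/390  (≤ bound)
a_6 = 6: 8733/2521  (> 1388, stop)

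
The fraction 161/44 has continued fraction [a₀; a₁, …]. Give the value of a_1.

1

Repeatedly divide and take the remainder:
161 ÷ 44 → quotient 3, remainder 29
44 ÷ 29 → quotient 1, remainder 15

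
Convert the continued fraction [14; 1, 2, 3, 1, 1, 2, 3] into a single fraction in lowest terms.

Start with 3.
2 + 1/(3/1) = 2 + 1/3 = 7/3
1 + 1/(7/3) = 1 + 3/7 = 10/7
1 + 1/(10/7) = 1 + 7/10 = 17/10
3 + 1/(17/10) = 3 + 10/17 = 61/17
2 + 1/(61/17) = 2 + 17/61 = 139/61
1 + 1/(139/61) = 1 + 61/139 = 200/139
14 + 1/(200/139) = 14 + 139/200 = 2939/200

2939/200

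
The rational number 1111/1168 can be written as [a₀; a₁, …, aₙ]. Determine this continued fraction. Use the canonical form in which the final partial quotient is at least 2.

[0; 1, 19, 2, 28]

Apply division with remainder until the remainder is 0:
⌊1111/1168⌋ = 0, remainder 1111
⌊1168/1111⌋ = 1, remainder 57
⌊1111/57⌋ = 19, remainder 28
⌊57/28⌋ = 2, remainder 1
⌊28/1⌋ = 28, remainder 0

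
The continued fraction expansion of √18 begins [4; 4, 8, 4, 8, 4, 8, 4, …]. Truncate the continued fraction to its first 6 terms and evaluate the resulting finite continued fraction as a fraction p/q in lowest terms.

19601/4620

Starting at the tail and folding back:
Start with 4.
8 + 1/(4/1) = 8 + 1/4 = 33/4
4 + 1/(33/4) = 4 + 4/33 = 136/33
8 + 1/(136/33) = 8 + 33/136 = 1121/136
4 + 1/(1121/136) = 4 + 136/1121 = 4620/1121
4 + 1/(4620/1121) = 4 + 1121/4620 = 19601/4620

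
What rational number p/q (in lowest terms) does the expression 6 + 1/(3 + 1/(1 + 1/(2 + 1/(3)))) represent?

232/37

Use the convergent recurrence hₖ = aₖ·hₖ₋₁ + hₖ₋₂ (and likewise for the denominators kₖ):
a_0 = 6: 6/1
a_1 = 3: 19/3
a_2 = 1: 25/4
a_3 = 2: 69/11
a_4 = 3: 232/37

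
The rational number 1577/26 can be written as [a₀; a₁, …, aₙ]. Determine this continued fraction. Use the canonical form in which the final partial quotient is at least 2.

1577 = 60·26 + 17, so a_0 = 60
26 = 1·17 + 9, so a_1 = 1
17 = 1·9 + 8, so a_2 = 1
9 = 1·8 + 1, so a_3 = 1
8 = 8·1 + 0, so a_4 = 8

[60; 1, 1, 1, 8]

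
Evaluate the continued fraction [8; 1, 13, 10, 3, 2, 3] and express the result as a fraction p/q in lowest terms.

31091/3482

Collapse the nested fraction from the inside out:
Start with 3.
2 + 1/(3/1) = 2 + 1/3 = 7/3
3 + 1/(7/3) = 3 + 3/7 = 24/7
10 + 1/(24/7) = 10 + 7/24 = 247/24
13 + 1/(247/24) = 13 + 24/247 = 3235/247
1 + 1/(3235/247) = 1 + 247/3235 = 3482/3235
8 + 1/(3482/3235) = 8 + 3235/3482 = 31091/3482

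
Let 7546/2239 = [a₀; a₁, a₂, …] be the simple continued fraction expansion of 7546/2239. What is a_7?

⌊7546/2239⌋ = 3, remainder 829
⌊2239/829⌋ = 2, remainder 581
⌊829/581⌋ = 1, remainder 248
⌊581/248⌋ = 2, remainder 85
⌊248/85⌋ = 2, remainder 78
⌊85/78⌋ = 1, remainder 7
⌊78/7⌋ = 11, remainder 1
⌊7/1⌋ = 7, remainder 0

7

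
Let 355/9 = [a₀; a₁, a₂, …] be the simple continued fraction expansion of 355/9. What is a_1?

⌊355/9⌋ = 39, remainder 4
⌊9/4⌋ = 2, remainder 1

2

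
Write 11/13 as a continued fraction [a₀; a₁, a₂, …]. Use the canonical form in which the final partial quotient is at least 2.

[0; 1, 5, 2]

11 = 0·13 + 11, so a_0 = 0
13 = 1·11 + 2, so a_1 = 1
11 = 5·2 + 1, so a_2 = 5
2 = 2·1 + 0, so a_3 = 2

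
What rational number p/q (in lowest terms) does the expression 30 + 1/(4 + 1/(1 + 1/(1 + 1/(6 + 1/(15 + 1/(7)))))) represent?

190902/6317

Collapse the nested fraction from the inside out:
Start with 7.
15 + 1/(7/1) = 15 + 1/7 = 106/7
6 + 1/(106/7) = 6 + 7/106 = 643/106
1 + 1/(643/106) = 1 + 106/643 = 749/643
1 + 1/(749/643) = 1 + 643/749 = 1392/749
4 + 1/(1392/749) = 4 + 749/1392 = 6317/1392
30 + 1/(6317/1392) = 30 + 1392/6317 = 190902/6317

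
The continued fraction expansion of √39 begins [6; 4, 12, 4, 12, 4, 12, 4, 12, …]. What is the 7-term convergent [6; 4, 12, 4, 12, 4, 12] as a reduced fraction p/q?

a_0 = 6: 6/1
a_1 = 4: 25/4
a_2 = 12: 306/49
a_3 = 4: 1249/200
a_4 = 12: 15294/2449
a_5 = 4: 62425/9996
a_6 = 12: 764394/122401

764394/122401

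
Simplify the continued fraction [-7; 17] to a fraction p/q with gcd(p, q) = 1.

-118/17

a_0 = -7: -7/1
a_1 = 17: -118/17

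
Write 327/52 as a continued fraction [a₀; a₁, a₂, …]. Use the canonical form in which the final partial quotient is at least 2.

⌊327/52⌋ = 6, remainder 15
⌊52/15⌋ = 3, remainder 7
⌊15/7⌋ = 2, remainder 1
⌊7/1⌋ = 7, remainder 0

[6; 3, 2, 7]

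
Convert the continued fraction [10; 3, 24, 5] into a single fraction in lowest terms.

3801/368

Start with 5.
24 + 1/(5/1) = 24 + 1/5 = 121/5
3 + 1/(121/5) = 3 + 5/121 = 368/121
10 + 1/(368/121) = 10 + 121/368 = 3801/368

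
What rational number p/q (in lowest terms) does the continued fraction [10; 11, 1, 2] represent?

353/35

Compute successive convergents:
a_0 = 10: 10/1
a_1 = 11: 111/11
a_2 = 1: 121/12
a_3 = 2: 353/35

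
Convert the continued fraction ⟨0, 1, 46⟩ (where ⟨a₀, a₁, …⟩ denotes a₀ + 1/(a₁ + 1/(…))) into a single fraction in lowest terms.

Start with 46.
1 + 1/(46/1) = 1 + 1/46 = 47/46
0 + 1/(47/46) = 0 + 46/47 = 46/47

46/47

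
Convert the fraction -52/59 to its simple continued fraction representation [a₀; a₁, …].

-52 ÷ 59 → quotient -1, remainder 7
59 ÷ 7 → quotient 8, remainder 3
7 ÷ 3 → quotient 2, remainder 1
3 ÷ 1 → quotient 3, remainder 0

[-1; 8, 2, 3]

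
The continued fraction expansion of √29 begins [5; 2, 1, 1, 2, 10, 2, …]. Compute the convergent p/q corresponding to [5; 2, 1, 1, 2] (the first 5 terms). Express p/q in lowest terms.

70/13

Start with 2.
1 + 1/(2/1) = 1 + 1/2 = 3/2
1 + 1/(3/2) = 1 + 2/3 = 5/3
2 + 1/(5/3) = 2 + 3/5 = 13/5
5 + 1/(13/5) = 5 + 5/13 = 70/13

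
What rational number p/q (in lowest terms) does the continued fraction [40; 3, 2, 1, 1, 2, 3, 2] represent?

Work from the innermost term outward:
Start with 2.
3 + 1/(2/1) = 3 + 1/2 = 7/2
2 + 1/(7/2) = 2 + 2/7 = 16/7
1 + 1/(16/7) = 1 + 7/16 = 23/16
1 + 1/(23/16) = 1 + 16/23 = 39/23
2 + 1/(39/23) = 2 + 23/39 = 101/39
3 + 1/(101/39) = 3 + 39/101 = 342/101
40 + 1/(342/101) = 40 + 101/342 = 13781/342

13781/342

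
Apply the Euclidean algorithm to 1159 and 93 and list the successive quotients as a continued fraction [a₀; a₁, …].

[12; 2, 6, 7]

Apply division with remainder until the remainder is 0:
1159 ÷ 93 → quotient 12, remainder 43
93 ÷ 43 → quotient 2, remainder 7
43 ÷ 7 → quotient 6, remainder 1
7 ÷ 1 → quotient 7, remainder 0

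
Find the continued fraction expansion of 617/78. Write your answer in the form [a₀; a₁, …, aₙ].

Apply division with remainder until the remainder is 0:
⌊617/78⌋ = 7, remainder 71
⌊78/71⌋ = 1, remainder 7
⌊71/7⌋ = 10, remainder 1
⌊7/1⌋ = 7, remainder 0

[7; 1, 10, 7]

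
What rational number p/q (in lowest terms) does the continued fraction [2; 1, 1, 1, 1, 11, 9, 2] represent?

2895/1112

Collapse the nested fraction from the inside out:
Start with 2.
9 + 1/(2/1) = 9 + 1/2 = 19/2
11 + 1/(19/2) = 11 + 2/19 = 211/19
1 + 1/(211/19) = 1 + 19/211 = 230/211
1 + 1/(230/211) = 1 + 211/230 = 441/230
1 + 1/(441/230) = 1 + 230/441 = 671/441
1 + 1/(671/441) = 1 + 441/671 = 1112/671
2 + 1/(1112/671) = 2 + 671/1112 = 2895/1112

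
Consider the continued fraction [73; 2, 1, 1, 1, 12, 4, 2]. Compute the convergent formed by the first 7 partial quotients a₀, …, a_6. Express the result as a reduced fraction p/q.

30231/412

a_0 = 73: 73/1
a_1 = 2: 147/2
a_2 = 1: 220/3
a_3 = 1: 367/5
a_4 = 1: 587/8
a_5 = 12: 7411/101
a_6 = 4: 30231/412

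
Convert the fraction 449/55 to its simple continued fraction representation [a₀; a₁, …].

Apply division with remainder until the remainder is 0:
449 ÷ 55 → quotient 8, remainder 9
55 ÷ 9 → quotient 6, remainder 1
9 ÷ 1 → quotient 9, remainder 0

[8; 6, 9]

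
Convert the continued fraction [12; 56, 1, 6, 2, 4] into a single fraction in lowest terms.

45787/3810

a_0 = 12: 12/1
a_1 = 56: 673/56
a_2 = 1: 685/57
a_3 = 6: 4783/398
a_4 = 2: 10251/853
a_5 = 4: 45787/3810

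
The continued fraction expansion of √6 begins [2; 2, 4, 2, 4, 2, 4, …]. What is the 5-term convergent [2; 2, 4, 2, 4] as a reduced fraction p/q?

Start with 4.
2 + 1/(4/1) = 2 + 1/4 = 9/4
4 + 1/(9/4) = 4 + 4/9 = 40/9
2 + 1/(40/9) = 2 + 9/40 = 89/40
2 + 1/(89/40) = 2 + 40/89 = 218/89

218/89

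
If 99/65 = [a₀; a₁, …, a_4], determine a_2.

Repeatedly divide and take the remainder:
99 ÷ 65 → quotient 1, remainder 34
65 ÷ 34 → quotient 1, remainder 31
34 ÷ 31 → quotient 1, remainder 3

1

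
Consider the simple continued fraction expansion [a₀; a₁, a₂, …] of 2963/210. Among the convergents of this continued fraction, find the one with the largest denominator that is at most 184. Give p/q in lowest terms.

a_0 = 14: 14/1  (≤ bound)
a_1 = 9: 127/9  (≤ bound)
a_2 = 7: 903/64  (≤ bound)
a_3 = 1: 1030/73  (≤ bound)
a_4 = 2: 2963/210  (> 184, stop)

1030/73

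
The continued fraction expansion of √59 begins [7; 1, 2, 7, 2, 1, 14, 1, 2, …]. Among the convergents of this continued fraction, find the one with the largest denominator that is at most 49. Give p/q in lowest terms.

361/47

List convergents until the denominator exceeds the bound:
a_0 = 7: 7/1  (≤ bound)
a_1 = 1: 8/1  (≤ bound)
a_2 = 2: 23/3  (≤ bound)
a_3 = 7: 169/22  (≤ bound)
a_4 = 2: 361/47  (≤ bound)
a_5 = 1: 530/69  (> 49, stop)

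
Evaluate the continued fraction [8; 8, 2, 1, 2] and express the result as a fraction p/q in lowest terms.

Use the convergent recurrence hₖ = aₖ·hₖ₋₁ + hₖ₋₂ (and likewise for the denominators kₖ):
a_0 = 8: 8/1
a_1 = 8: 65/8
a_2 = 2: 138/17
a_3 = 1: 203/25
a_4 = 2: 544/67

544/67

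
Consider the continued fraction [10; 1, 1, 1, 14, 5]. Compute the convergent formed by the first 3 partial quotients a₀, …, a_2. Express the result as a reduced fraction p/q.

a_0 = 10: 10/1
a_1 = 1: 11/1
a_2 = 1: 21/2

21/2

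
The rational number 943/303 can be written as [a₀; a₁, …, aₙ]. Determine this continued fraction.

Apply division with remainder until the remainder is 0:
⌊943/303⌋ = 3, remainder 34
⌊303/34⌋ = 8, remainder 31
⌊34/31⌋ = 1, remainder 3
⌊31/3⌋ = 10, remainder 1
⌊3/1⌋ = 3, remainder 0

[3; 8, 1, 10, 3]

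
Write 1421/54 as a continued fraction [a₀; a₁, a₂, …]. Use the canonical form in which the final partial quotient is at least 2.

[26; 3, 5, 1, 2]

1421 = 26·54 + 17, so a_0 = 26
54 = 3·17 + 3, so a_1 = 3
17 = 5·3 + 2, so a_2 = 5
3 = 1·2 + 1, so a_3 = 1
2 = 2·1 + 0, so a_4 = 2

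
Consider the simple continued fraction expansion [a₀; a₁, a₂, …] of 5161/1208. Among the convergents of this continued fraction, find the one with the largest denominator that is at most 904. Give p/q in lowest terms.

2055/481

List convergents until the denominator exceeds the bound:
a_0 = 4: 4/1  (≤ bound)
a_1 = 3: 13/3  (≤ bound)
a_2 = 1: 17/4  (≤ bound)
a_3 = 2: 47/11  (≤ bound)
a_4 = 21: 1004/235  (≤ bound)
a_5 = 1: 1051/246  (≤ bound)
a_6 = 1: 2055/481  (≤ bound)
a_7 = 2: 5161/1208  (> 904, stop)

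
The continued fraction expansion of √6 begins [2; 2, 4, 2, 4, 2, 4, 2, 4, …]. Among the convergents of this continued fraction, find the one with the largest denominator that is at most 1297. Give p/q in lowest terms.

a_0 = 2: 2/1  (≤ bound)
a_1 = 2: 5/2  (≤ bound)
a_2 = 4: 22/9  (≤ bound)
a_3 = 2: 49/20  (≤ bound)
a_4 = 4: 218/89  (≤ bound)
a_5 = 2: 485/198  (≤ bound)
a_6 = 4: 2158/881  (≤ bound)
a_7 = 2: 4801/1960  (> 1297, stop)

2158/881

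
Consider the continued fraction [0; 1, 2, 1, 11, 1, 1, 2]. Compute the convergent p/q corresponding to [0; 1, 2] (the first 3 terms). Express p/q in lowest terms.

2/3

a_0 = 0: 0/1
a_1 = 1: 1/1
a_2 = 2: 2/3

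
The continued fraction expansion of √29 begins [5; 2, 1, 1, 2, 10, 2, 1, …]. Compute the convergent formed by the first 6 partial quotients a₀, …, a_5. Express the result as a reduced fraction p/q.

Start with 10.
2 + 1/(10/1) = 2 + 1/10 = 21/10
1 + 1/(21/10) = 1 + 10/21 = 31/21
1 + 1/(31/21) = 1 + 21/31 = 52/31
2 + 1/(52/31) = 2 + 31/52 = 135/52
5 + 1/(135/52) = 5 + 52/135 = 727/135

727/135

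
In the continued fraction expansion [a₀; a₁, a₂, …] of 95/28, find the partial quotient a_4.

5

95 ÷ 28 → quotient 3, remainder 11
28 ÷ 11 → quotient 2, remainder 6
11 ÷ 6 → quotient 1, remainder 5
6 ÷ 5 → quotient 1, remainder 1
5 ÷ 1 → quotient 5, remainder 0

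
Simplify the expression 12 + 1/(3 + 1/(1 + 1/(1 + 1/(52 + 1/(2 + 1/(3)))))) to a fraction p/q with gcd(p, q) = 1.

31905/2597

Start with 3.
2 + 1/(3/1) = 2 + 1/3 = 7/3
52 + 1/(7/3) = 52 + 3/7 = 367/7
1 + 1/(367/7) = 1 + 7/367 = 374/367
1 + 1/(374/367) = 1 + 367/374 = 741/374
3 + 1/(741/374) = 3 + 374/741 = 2597/741
12 + 1/(2597/741) = 12 + 741/2597 = 31905/2597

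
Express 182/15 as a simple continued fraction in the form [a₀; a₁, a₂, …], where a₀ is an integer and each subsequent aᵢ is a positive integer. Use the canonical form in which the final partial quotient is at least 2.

[12; 7, 2]

182 = 12·15 + 2, so a_0 = 12
15 = 7·2 + 1, so a_1 = 7
2 = 2·1 + 0, so a_2 = 2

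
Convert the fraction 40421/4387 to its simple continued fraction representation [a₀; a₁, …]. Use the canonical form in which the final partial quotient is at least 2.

Repeatedly divide and take the remainder:
⌊40421/4387⌋ = 9, remainder 938
⌊4387/938⌋ = 4, remainder 635
⌊938/635⌋ = 1, remainder 303
⌊635/303⌋ = 2, remainder 29
⌊303/29⌋ = 10, remainder 13
⌊29/13⌋ = 2, remainder 3
⌊13/3⌋ = 4, remainder 1
⌊3/1⌋ = 3, remainder 0

[9; 4, 1, 2, 10, 2, 4, 3]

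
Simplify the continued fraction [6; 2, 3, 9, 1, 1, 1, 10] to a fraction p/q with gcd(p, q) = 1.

Collapse the nested fraction from the inside out:
Start with 10.
1 + 1/(10/1) = 1 + 1/10 = 11/10
1 + 1/(11/10) = 1 + 10/11 = 21/11
1 + 1/(21/11) = 1 + 11/21 = 32/21
9 + 1/(32/21) = 9 + 21/32 = 309/32
3 + 1/(309/32) = 3 + 32/309 = 959/309
2 + 1/(959/309) = 2 + 309/959 = 2227/959
6 + 1/(2227/959) = 6 + 959/2227 = 14321/2227

14321/2227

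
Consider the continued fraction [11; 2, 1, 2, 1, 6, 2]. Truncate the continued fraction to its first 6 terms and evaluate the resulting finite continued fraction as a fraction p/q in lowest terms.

Use the convergent recurrence hₖ = aₖ·hₖ₋₁ + hₖ₋₂ (and likewise for the denominators kₖ):
a_0 = 11: 11/1
a_1 = 2: 23/2
a_2 = 1: 34/3
a_3 = 2: 91/8
a_4 = 1: 125/11
a_5 = 6: 841/74

841/74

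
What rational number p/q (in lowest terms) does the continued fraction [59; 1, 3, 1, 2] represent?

837/14

Use the convergent recurrence hₖ = aₖ·hₖ₋₁ + hₖ₋₂ (and likewise for the denominators kₖ):
a_0 = 59: 59/1
a_1 = 1: 60/1
a_2 = 3: 239/4
a_3 = 1: 299/5
a_4 = 2: 837/14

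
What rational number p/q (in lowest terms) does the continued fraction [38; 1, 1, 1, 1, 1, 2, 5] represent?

4364/113

Build up convergents one term at a time:
a_0 = 38: 38/1
a_1 = 1: 39/1
a_2 = 1: 77/2
a_3 = 1: 116/3
a_4 = 1: 193/5
a_5 = 1: 309/8
a_6 = 2: 811/21
a_7 = 5: 4364/113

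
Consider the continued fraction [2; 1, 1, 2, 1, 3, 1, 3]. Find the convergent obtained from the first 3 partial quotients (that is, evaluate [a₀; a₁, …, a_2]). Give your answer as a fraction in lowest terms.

5/2

Starting at the tail and folding back:
Start with 1.
1 + 1/(1/1) = 1 + 1/1 = 2/1
2 + 1/(2/1) = 2 + 1/2 = 5/2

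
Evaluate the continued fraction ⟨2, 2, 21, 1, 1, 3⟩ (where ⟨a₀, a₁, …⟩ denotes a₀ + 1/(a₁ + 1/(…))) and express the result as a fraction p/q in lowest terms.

Start with 3.
1 + 1/(3/1) = 1 + 1/3 = 4/3
1 + 1/(4/3) = 1 + 3/4 = 7/4
21 + 1/(7/4) = 21 + 4/7 = 151/7
2 + 1/(151/7) = 2 + 7/151 = 309/151
2 + 1/(309/151) = 2 + 151/309 = 769/309

769/309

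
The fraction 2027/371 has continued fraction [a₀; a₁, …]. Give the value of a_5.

⌊2027/371⌋ = 5, remainder 172
⌊371/172⌋ = 2, remainder 27
⌊172/27⌋ = 6, remainder 10
⌊27/10⌋ = 2, remainder 7
⌊10/7⌋ = 1, remainder 3
⌊7/3⌋ = 2, remainder 1

2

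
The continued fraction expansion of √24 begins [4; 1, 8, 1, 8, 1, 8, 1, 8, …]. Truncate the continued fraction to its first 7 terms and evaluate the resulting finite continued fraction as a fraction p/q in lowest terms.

4316/881

a_0 = 4: 4/1
a_1 = 1: 5/1
a_2 = 8: 44/9
a_3 = 1: 49/10
a_4 = 8: 436/89
a_5 = 1: 485/99
a_6 = 8: 4316/881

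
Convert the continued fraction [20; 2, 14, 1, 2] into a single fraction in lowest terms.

Compute successive convergents:
a_0 = 20: 20/1
a_1 = 2: 41/2
a_2 = 14: 594/29
a_3 = 1: 635/31
a_4 = 2: 1864/91

1864/91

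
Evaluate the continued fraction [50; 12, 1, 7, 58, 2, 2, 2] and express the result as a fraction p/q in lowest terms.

3623570/72359

Start with 2.
2 + 1/(2/1) = 2 + 1/2 = 5/2
2 + 1/(5/2) = 2 + 2/5 = 12/5
58 + 1/(12/5) = 58 + 5/12 = 701/12
7 + 1/(701/12) = 7 + 12/701 = 4919/701
1 + 1/(4919/701) = 1 + 701/4919 = 5620/4919
12 + 1/(5620/4919) = 12 + 4919/5620 = 72359/5620
50 + 1/(72359/5620) = 50 + 5620/72359 = 3623570/72359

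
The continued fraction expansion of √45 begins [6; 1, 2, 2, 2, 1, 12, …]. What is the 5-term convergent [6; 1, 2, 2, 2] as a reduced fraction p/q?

114/17

Build up convergents one term at a time:
a_0 = 6: 6/1
a_1 = 1: 7/1
a_2 = 2: 20/3
a_3 = 2: 47/7
a_4 = 2: 114/17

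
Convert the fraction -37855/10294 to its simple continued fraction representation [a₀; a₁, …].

Run the Euclidean algorithm, recording each quotient:
-37855 = -4·10294 + 3321, so a_0 = -4
10294 = 3·3321 + 331, so a_1 = 3
3321 = 10·331 + 11, so a_2 = 10
331 = 30·11 + 1, so a_3 = 30
11 = 11·1 + 0, so a_4 = 11

[-4; 3, 10, 30, 11]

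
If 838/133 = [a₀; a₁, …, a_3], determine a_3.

13

838 ÷ 133 → quotient 6, remainder 40
133 ÷ 40 → quotient 3, remainder 13
40 ÷ 13 → quotient 3, remainder 1
13 ÷ 1 → quotient 13, remainder 0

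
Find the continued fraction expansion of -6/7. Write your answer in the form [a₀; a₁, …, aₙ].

⌊-6/7⌋ = -1, remainder 1
⌊7/1⌋ = 7, remainder 0

[-1; 7]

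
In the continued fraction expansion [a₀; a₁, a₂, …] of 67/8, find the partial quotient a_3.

Apply division with remainder until the remainder is 0:
67 ÷ 8 → quotient 8, remainder 3
8 ÷ 3 → quotient 2, remainder 2
3 ÷ 2 → quotient 1, remainder 1
2 ÷ 1 → quotient 2, remainder 0

2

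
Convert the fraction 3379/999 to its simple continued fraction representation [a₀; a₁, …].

Apply division with remainder until the remainder is 0:
3379 ÷ 999 → quotient 3, remainder 382
999 ÷ 382 → quotient 2, remainder 235
382 ÷ 235 → quotient 1, remainder 147
235 ÷ 147 → quotient 1, remainder 88
147 ÷ 88 → quotient 1, remainder 59
88 ÷ 59 → quotient 1, remainder 29
59 ÷ 29 → quotient 2, remainder 1
29 ÷ 1 → quotient 29, remainder 0

[3; 2, 1, 1, 1, 1, 2, 29]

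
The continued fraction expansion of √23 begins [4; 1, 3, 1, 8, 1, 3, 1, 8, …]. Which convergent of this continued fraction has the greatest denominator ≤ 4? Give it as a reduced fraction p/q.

a_0 = 4: 4/1  (≤ bound)
a_1 = 1: 5/1  (≤ bound)
a_2 = 3: 19/4  (≤ bound)
a_3 = 1: 24/5  (> 4, stop)

19/4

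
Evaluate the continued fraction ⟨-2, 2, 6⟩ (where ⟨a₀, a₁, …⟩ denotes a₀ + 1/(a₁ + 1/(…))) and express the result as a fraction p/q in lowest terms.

a_0 = -2: -2/1
a_1 = 2: -3/2
a_2 = 6: -20/13

-20/13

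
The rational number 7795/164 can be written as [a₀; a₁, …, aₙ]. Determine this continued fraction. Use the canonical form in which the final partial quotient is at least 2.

Repeatedly divide and take the remainder:
⌊7795/164⌋ = 47, remainder 87
⌊164/87⌋ = 1, remainder 77
⌊87/77⌋ = 1, remainder 10
⌊77/10⌋ = 7, remainder 7
⌊10/7⌋ = 1, remainder 3
⌊7/3⌋ = 2, remainder 1
⌊3/1⌋ = 3, remainder 0

[47; 1, 1, 7, 1, 2, 3]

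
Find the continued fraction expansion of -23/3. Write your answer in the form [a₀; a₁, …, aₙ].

⌊-23/3⌋ = -8, remainder 1
⌊3/1⌋ = 3, remainder 0

[-8; 3]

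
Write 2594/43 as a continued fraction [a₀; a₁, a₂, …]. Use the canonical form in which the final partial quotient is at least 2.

[60; 3, 14]

Run the Euclidean algorithm, recording each quotient:
2594 ÷ 43 → quotient 60, remainder 14
43 ÷ 14 → quotient 3, remainder 1
14 ÷ 1 → quotient 14, remainder 0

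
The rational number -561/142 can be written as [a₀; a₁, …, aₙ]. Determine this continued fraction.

-561 ÷ 142 → quotient -4, remainder 7
142 ÷ 7 → quotient 20, remainder 2
7 ÷ 2 → quotient 3, remainder 1
2 ÷ 1 → quotient 2, remainder 0

[-4; 20, 3, 2]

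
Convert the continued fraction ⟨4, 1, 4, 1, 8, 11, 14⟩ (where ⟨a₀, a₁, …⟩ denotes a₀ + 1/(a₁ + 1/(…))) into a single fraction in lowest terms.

40086/8299

a_0 = 4: 4/1
a_1 = 1: 5/1
a_2 = 4: 24/5
a_3 = 1: 29/6
a_4 = 8: 256/53
a_5 = 11: 2845/589
a_6 = 14: 40086/8299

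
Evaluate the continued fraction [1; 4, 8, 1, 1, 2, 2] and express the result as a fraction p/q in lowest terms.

Collapse the nested fraction from the inside out:
Start with 2.
2 + 1/(2/1) = 2 + 1/2 = 5/2
1 + 1/(5/2) = 1 + 2/5 = 7/5
1 + 1/(7/5) = 1 + 5/7 = 12/7
8 + 1/(12/7) = 8 + 7/12 = 103/12
4 + 1/(103/12) = 4 + 12/103 = 424/103
1 + 1/(424/103) = 1 + 103/424 = 527/424

527/424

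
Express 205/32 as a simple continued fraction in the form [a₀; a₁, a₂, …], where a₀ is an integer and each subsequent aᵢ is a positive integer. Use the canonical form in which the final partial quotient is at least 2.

205 = 6·32 + 13, so a_0 = 6
32 = 2·13 + 6, so a_1 = 2
13 = 2·6 + 1, so a_2 = 2
6 = 6·1 + 0, so a_3 = 6

[6; 2, 2, 6]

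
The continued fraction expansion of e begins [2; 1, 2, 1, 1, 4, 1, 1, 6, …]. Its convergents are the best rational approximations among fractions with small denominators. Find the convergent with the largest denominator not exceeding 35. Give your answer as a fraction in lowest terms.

87/32

List convergents until the denominator exceeds the bound:
a_0 = 2: 2/1  (≤ bound)
a_1 = 1: 3/1  (≤ bound)
a_2 = 2: 8/3  (≤ bound)
a_3 = 1: 11/4  (≤ bound)
a_4 = 1: 19/7  (≤ bound)
a_5 = 4: 87/32  (≤ bound)
a_6 = 1: 106/39  (> 35, stop)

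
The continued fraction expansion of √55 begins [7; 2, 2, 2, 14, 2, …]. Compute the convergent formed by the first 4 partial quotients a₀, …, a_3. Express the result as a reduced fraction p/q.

a_0 = 7: 7/1
a_1 = 2: 15/2
a_2 = 2: 37/5
a_3 = 2: 89/12

89/12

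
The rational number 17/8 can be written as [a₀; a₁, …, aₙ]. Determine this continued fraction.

[2; 8]

Repeatedly divide and take the remainder:
⌊17/8⌋ = 2, remainder 1
⌊8/1⌋ = 8, remainder 0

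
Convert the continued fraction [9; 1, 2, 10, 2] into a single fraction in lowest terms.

629/65

Starting at the tail and folding back:
Start with 2.
10 + 1/(2/1) = 10 + 1/2 = 21/2
2 + 1/(21/2) = 2 + 2/21 = 44/21
1 + 1/(44/21) = 1 + 21/44 = 65/44
9 + 1/(65/44) = 9 + 44/65 = 629/65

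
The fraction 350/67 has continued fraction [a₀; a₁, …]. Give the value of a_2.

2

350 ÷ 67 → quotient 5, remainder 15
67 ÷ 15 → quotient 4, remainder 7
15 ÷ 7 → quotient 2, remainder 1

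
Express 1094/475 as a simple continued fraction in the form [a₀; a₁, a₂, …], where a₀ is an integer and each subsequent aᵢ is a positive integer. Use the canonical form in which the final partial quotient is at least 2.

1094 ÷ 475 → quotient 2, remainder 144
475 ÷ 144 → quotient 3, remainder 43
144 ÷ 43 → quotient 3, remainder 15
43 ÷ 15 → quotient 2, remainder 13
15 ÷ 13 → quotient 1, remainder 2
13 ÷ 2 → quotient 6, remainder 1
2 ÷ 1 → quotient 2, remainder 0

[2; 3, 3, 2, 1, 6, 2]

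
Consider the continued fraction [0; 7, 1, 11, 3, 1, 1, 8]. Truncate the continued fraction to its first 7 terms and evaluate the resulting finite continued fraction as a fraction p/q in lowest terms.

Starting at the tail and folding back:
Start with 1.
1 + 1/(1/1) = 1 + 1/1 = 2/1
3 + 1/(2/1) = 3 + 1/2 = 7/2
11 + 1/(7/2) = 11 + 2/7 = 79/7
1 + 1/(79/7) = 1 + 7/79 = 86/79
7 + 1/(86/79) = 7 + 79/86 = 681/86
0 + 1/(681/86) = 0 + 86/681 = 86/681

86/681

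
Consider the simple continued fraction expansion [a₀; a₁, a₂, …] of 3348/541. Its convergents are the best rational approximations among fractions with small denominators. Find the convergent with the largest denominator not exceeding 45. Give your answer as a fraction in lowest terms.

List convergents until the denominator exceeds the bound:
a_0 = 6: 6/1  (≤ bound)
a_1 = 5: 31/5  (≤ bound)
a_2 = 3: 99/16  (≤ bound)
a_3 = 3: 328/53  (> 45, stop)

99/16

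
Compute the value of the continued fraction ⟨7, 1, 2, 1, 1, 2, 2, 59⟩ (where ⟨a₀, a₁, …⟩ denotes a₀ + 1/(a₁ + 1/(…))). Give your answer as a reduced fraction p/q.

19727/2555

Start with 59.
2 + 1/(59/1) = 2 + 1/59 = 119/59
2 + 1/(119/59) = 2 + 59/119 = 297/119
1 + 1/(297/119) = 1 + 119/297 = 416/297
1 + 1/(416/297) = 1 + 297/416 = 713/416
2 + 1/(713/416) = 2 + 416/713 = 1842/713
1 + 1/(1842/713) = 1 + 713/1842 = 2555/1842
7 + 1/(2555/1842) = 7 + 1842/2555 = 19727/2555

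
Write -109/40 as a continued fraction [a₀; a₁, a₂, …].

⌊-109/40⌋ = -3, remainder 11
⌊40/11⌋ = 3, remainder 7
⌊11/7⌋ = 1, remainder 4
⌊7/4⌋ = 1, remainder 3
⌊4/3⌋ = 1, remainder 1
⌊3/1⌋ = 3, remainder 0

[-3; 3, 1, 1, 1, 3]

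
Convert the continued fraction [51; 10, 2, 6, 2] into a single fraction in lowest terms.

14971/293

a_0 = 51: 51/1
a_1 = 10: 511/10
a_2 = 2: 1073/21
a_3 = 6: 6949/136
a_4 = 2: 14971/293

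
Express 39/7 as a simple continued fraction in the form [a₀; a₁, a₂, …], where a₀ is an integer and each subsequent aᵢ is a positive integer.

[5; 1, 1, 3]

39 ÷ 7 → quotient 5, remainder 4
7 ÷ 4 → quotient 1, remainder 3
4 ÷ 3 → quotient 1, remainder 1
3 ÷ 1 → quotient 3, remainder 0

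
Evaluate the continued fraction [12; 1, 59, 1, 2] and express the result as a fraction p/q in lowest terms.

a_0 = 12: 12/1
a_1 = 1: 13/1
a_2 = 59: 779/60
a_3 = 1: 792/61
a_4 = 2: 2363/182

2363/182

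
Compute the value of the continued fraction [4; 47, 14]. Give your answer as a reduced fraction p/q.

Start with 14.
47 + 1/(14/1) = 47 + 1/14 = 659/14
4 + 1/(659/14) = 4 + 14/659 = 2650/659

2650/659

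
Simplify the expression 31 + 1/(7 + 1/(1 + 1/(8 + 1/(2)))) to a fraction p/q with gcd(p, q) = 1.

4669/150

a_0 = 31: 31/1
a_1 = 7: 218/7
a_2 = 1: 249/8
a_3 = 8: 2210/71
a_4 = 2: 4669/150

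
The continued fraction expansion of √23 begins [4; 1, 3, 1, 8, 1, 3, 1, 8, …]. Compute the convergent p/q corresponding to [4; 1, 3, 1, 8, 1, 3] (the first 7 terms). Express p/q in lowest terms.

916/191

Build up convergents one term at a time:
a_0 = 4: 4/1
a_1 = 1: 5/1
a_2 = 3: 19/4
a_3 = 1: 24/5
a_4 = 8: 211/44
a_5 = 1: 235/49
a_6 = 3: 916/191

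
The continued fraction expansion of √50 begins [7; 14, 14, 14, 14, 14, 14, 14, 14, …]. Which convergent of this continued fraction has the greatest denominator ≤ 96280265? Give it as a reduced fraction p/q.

54608393/7722793

a_0 = 7: 7/1  (≤ bound)
a_1 = 14: 99/14  (≤ bound)
a_2 = 14: 1393/197  (≤ bound)
a_3 = 14: 19601/2772  (≤ bound)
a_4 = 14: 275807/39005  (≤ bound)
a_5 = 14: 3880899/548842  (≤ bound)
a_6 = 14: 54608393/7722793  (≤ bound)
a_7 = 14: 768398401/108667944  (> 96280265, stop)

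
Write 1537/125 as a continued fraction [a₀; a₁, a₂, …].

[12; 3, 2, 1, 1, 1, 4]

1537 ÷ 125 → quotient 12, remainder 37
125 ÷ 37 → quotient 3, remainder 14
37 ÷ 14 → quotient 2, remainder 9
14 ÷ 9 → quotient 1, remainder 5
9 ÷ 5 → quotient 1, remainder 4
5 ÷ 4 → quotient 1, remainder 1
4 ÷ 1 → quotient 4, remainder 0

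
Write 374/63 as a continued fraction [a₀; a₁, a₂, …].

[5; 1, 14, 1, 3]

Repeatedly divide and take the remainder:
⌊374/63⌋ = 5, remainder 59
⌊63/59⌋ = 1, remainder 4
⌊59/4⌋ = 14, remainder 3
⌊4/3⌋ = 1, remainder 1
⌊3/1⌋ = 3, remainder 0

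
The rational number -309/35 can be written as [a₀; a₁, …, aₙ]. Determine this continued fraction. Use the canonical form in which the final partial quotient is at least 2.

[-9; 5, 1, 5]

Apply division with remainder until the remainder is 0:
-309 ÷ 35 → quotient -9, remainder 6
35 ÷ 6 → quotient 5, remainder 5
6 ÷ 5 → quotient 1, remainder 1
5 ÷ 1 → quotient 5, remainder 0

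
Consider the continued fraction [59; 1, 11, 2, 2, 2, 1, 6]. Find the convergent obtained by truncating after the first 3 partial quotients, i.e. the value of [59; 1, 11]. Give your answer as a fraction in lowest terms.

Use the convergent recurrence hₖ = aₖ·hₖ₋₁ + hₖ₋₂ (and likewise for the denominators kₖ):
a_0 = 59: 59/1
a_1 = 1: 60/1
a_2 = 11: 719/12

719/12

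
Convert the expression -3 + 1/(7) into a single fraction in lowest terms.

a_0 = -3: -3/1
a_1 = 7: -20/7

-20/7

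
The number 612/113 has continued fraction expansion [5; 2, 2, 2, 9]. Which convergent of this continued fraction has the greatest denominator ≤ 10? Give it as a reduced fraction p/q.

27/5

a_0 = 5: 5/1  (≤ bound)
a_1 = 2: 11/2  (≤ bound)
a_2 = 2: 27/5  (≤ bound)
a_3 = 2: 65/12  (> 10, stop)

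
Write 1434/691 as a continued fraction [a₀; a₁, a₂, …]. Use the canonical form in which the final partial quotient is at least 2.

1434 ÷ 691 → quotient 2, remainder 52
691 ÷ 52 → quotient 13, remainder 15
52 ÷ 15 → quotient 3, remainder 7
15 ÷ 7 → quotient 2, remainder 1
7 ÷ 1 → quotient 7, remainder 0

[2; 13, 3, 2, 7]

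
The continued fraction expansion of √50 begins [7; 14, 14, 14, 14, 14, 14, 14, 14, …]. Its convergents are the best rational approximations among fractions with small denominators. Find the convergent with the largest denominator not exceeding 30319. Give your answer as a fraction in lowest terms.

19601/2772

List convergents until the denominator exceeds the bound:
a_0 = 7: 7/1  (≤ bound)
a_1 = 14: 99/14  (≤ bound)
a_2 = 14: 1393/197  (≤ bound)
a_3 = 14: 19601/2772  (≤ bound)
a_4 = 14: 275807/39005  (> 30319, stop)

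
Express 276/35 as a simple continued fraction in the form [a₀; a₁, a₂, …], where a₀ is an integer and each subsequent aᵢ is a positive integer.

⌊276/35⌋ = 7, remainder 31
⌊35/31⌋ = 1, remainder 4
⌊31/4⌋ = 7, remainder 3
⌊4/3⌋ = 1, remainder 1
⌊3/1⌋ = 3, remainder 0

[7; 1, 7, 1, 3]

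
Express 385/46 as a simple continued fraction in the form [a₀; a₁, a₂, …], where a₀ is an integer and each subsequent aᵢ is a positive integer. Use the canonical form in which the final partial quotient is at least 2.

[8; 2, 1, 2, 2, 2]

385 = 8·46 + 17, so a_0 = 8
46 = 2·17 + 12, so a_1 = 2
17 = 1·12 + 5, so a_2 = 1
12 = 2·5 + 2, so a_3 = 2
5 = 2·2 + 1, so a_4 = 2
2 = 2·1 + 0, so a_5 = 2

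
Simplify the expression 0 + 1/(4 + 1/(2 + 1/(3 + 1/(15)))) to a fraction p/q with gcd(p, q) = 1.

Start with 15.
3 + 1/(15/1) = 3 + 1/15 = 46/15
2 + 1/(46/15) = 2 + 15/46 = 107/46
4 + 1/(107/46) = 4 + 46/107 = 474/107
0 + 1/(474/107) = 0 + 107/474 = 107/474

107/474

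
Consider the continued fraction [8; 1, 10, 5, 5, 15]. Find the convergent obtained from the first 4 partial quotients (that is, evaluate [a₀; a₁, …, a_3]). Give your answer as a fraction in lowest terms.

499/56

Collapse the nested fraction from the inside out:
Start with 5.
10 + 1/(5/1) = 10 + 1/5 = 51/5
1 + 1/(51/5) = 1 + 5/51 = 56/51
8 + 1/(56/51) = 8 + 51/56 = 499/56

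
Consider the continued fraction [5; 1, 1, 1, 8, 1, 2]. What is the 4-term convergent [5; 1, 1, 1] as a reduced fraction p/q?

Compute successive convergents:
a_0 = 5: 5/1
a_1 = 1: 6/1
a_2 = 1: 11/2
a_3 = 1: 17/3

17/3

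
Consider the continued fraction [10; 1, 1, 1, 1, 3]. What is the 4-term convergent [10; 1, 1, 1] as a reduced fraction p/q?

Start with 1.
1 + 1/(1/1) = 1 + 1/1 = 2/1
1 + 1/(2/1) = 1 + 1/2 = 3/2
10 + 1/(3/2) = 10 + 2/3 = 32/3

32/3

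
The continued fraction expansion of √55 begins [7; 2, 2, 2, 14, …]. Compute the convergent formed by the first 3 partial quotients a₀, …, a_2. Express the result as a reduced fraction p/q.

Collapse the nested fraction from the inside out:
Start with 2.
2 + 1/(2/1) = 2 + 1/2 = 5/2
7 + 1/(5/2) = 7 + 2/5 = 37/5

37/5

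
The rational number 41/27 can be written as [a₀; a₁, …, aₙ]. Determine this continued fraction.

[1; 1, 1, 13]

⌊41/27⌋ = 1, remainder 14
⌊27/14⌋ = 1, remainder 13
⌊14/13⌋ = 1, remainder 1
⌊13/1⌋ = 13, remainder 0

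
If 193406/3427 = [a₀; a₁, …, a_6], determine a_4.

2

Repeatedly divide and take the remainder:
193406 ÷ 3427 → quotient 56, remainder 1494
3427 ÷ 1494 → quotient 2, remainder 439
1494 ÷ 439 → quotient 3, remainder 177
439 ÷ 177 → quotient 2, remainder 85
177 ÷ 85 → quotient 2, remainder 7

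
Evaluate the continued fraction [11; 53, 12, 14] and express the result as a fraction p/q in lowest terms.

Compute successive convergents:
a_0 = 11: 11/1
a_1 = 53: 584/53
a_2 = 12: 7019/637
a_3 = 14: 98850/8971

98850/8971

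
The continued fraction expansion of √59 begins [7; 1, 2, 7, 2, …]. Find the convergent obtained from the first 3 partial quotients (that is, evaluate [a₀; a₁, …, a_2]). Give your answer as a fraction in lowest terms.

23/3

a_0 = 7: 7/1
a_1 = 1: 8/1
a_2 = 2: 23/3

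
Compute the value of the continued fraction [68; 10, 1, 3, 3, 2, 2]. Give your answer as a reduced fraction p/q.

Start with 2.
2 + 1/(2/1) = 2 + 1/2 = 5/2
3 + 1/(5/2) = 3 + 2/5 = 17/5
3 + 1/(17/5) = 3 + 5/17 = 56/17
1 + 1/(56/17) = 1 + 17/56 = 73/56
10 + 1/(73/56) = 10 + 56/73 = 786/73
68 + 1/(786/73) = 68 + 73/786 = 53521/786

53521/786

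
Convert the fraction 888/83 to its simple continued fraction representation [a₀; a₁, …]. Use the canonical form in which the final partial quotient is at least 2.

[10; 1, 2, 3, 8]

⌊888/83⌋ = 10, remainder 58
⌊83/58⌋ = 1, remainder 25
⌊58/25⌋ = 2, remainder 8
⌊25/8⌋ = 3, remainder 1
⌊8/1⌋ = 8, remainder 0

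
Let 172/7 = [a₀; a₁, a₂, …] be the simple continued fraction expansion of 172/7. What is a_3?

3

172 ÷ 7 → quotient 24, remainder 4
7 ÷ 4 → quotient 1, remainder 3
4 ÷ 3 → quotient 1, remainder 1
3 ÷ 1 → quotient 3, remainder 0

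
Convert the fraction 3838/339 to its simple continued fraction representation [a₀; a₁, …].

[11; 3, 9, 12]

3838 ÷ 339 → quotient 11, remainder 109
339 ÷ 109 → quotient 3, remainder 12
109 ÷ 12 → quotient 9, remainder 1
12 ÷ 1 → quotient 12, remainder 0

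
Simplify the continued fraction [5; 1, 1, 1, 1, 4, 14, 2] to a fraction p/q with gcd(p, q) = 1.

Starting at the tail and folding back:
Start with 2.
14 + 1/(2/1) = 14 + 1/2 = 29/2
4 + 1/(29/2) = 4 + 2/29 = 118/29
1 + 1/(118/29) = 1 + 29/118 = 147/118
1 + 1/(147/118) = 1 + 118/147 = 265/147
1 + 1/(265/147) = 1 + 147/265 = 412/265
1 + 1/(412/265) = 1 + 265/412 = 677/412
5 + 1/(677/412) = 5 + 412/677 = 3797/677

3797/677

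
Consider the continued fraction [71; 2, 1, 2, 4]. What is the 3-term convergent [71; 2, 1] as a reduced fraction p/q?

a_0 = 71: 71/1
a_1 = 2: 143/2
a_2 = 1: 214/3

214/3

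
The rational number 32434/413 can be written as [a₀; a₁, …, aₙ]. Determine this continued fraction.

[78; 1, 1, 7, 6, 1, 3]

Run the Euclidean algorithm, recording each quotient:
32434 ÷ 413 → quotient 78, remainder 220
413 ÷ 220 → quotient 1, remainder 193
220 ÷ 193 → quotient 1, remainder 27
193 ÷ 27 → quotient 7, remainder 4
27 ÷ 4 → quotient 6, remainder 3
4 ÷ 3 → quotient 1, remainder 1
3 ÷ 1 → quotient 3, remainder 0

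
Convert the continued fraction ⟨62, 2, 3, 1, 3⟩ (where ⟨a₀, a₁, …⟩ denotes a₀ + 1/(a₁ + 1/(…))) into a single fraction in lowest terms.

2123/34

Start with 3.
1 + 1/(3/1) = 1 + 1/3 = 4/3
3 + 1/(4/3) = 3 + 3/4 = 15/4
2 + 1/(15/4) = 2 + 4/15 = 34/15
62 + 1/(34/15) = 62 + 15/34 = 2123/34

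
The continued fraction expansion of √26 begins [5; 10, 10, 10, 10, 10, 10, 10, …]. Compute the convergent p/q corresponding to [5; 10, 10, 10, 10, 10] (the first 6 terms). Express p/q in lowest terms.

Start with 10.
10 + 1/(10/1) = 10 + 1/10 = 101/10
10 + 1/(101/10) = 10 + 10/101 = 1020/101
10 + 1/(1020/101) = 10 + 101/1020 = 10301/1020
10 + 1/(10301/1020) = 10 + 1020/10301 = 104030/10301
5 + 1/(104030/10301) = 5 + 10301/104030 = 530451/104030

530451/104030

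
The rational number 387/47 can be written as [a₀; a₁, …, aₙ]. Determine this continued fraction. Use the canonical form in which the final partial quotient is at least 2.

387 = 8·47 + 11, so a_0 = 8
47 = 4·11 + 3, so a_1 = 4
11 = 3·3 + 2, so a_2 = 3
3 = 1·2 + 1, so a_3 = 1
2 = 2·1 + 0, so a_4 = 2

[8; 4, 3, 1, 2]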